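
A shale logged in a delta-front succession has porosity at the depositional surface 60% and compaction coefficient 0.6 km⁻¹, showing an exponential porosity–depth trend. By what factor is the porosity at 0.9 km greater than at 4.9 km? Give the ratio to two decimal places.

n(z₁)/n(z₂) = e^(−c·z₁)/e^(−c·z₂) = e^{c(z₂−z₁)}
= exp(0.6 × 4) = exp(2.4) = 11.0232

11.02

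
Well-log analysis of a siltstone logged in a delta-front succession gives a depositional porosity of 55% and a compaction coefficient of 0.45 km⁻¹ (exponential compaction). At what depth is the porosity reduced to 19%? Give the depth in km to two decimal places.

2.36 km

Invert Athy's law: d = ln(n₀/n) / β
d = ln(0.55/0.19) / 0.45 = ln(2.895) / 0.45 = 1.0629 / 0.45 = 2.362 km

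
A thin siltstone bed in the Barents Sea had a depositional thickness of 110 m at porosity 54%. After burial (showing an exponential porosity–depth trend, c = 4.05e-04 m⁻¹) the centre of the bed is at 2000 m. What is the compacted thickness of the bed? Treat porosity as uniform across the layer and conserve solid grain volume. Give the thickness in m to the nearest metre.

67 m

Working in km (1 km = 1000 m; c in km⁻¹ = c in m⁻¹ × 1000):
Porosity at 2 km: n = 0.54·exp(−0.405×2) = 0.2402
Solid-volume conservation: h(1−n) = h₀(1−n₀) ⇒ h = h₀·(1−n₀)/(1−n)
h = 0.11 × (1 − 0.54)/(1 − 0.2402) = 0.11 × 0.6054 = 0.0666 km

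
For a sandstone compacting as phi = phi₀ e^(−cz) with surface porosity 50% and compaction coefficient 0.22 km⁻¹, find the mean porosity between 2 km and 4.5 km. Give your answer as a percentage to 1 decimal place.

⟨phi⟩ = (1/(z₂−z₁)) ∫ phi₀ e^(−cz) dz = phi₀·(e^(−c·z₁) − e^(−c·z₂)) / (c·(z₂−z₁))
e^(−0.22×2) = 0.6440; e^(−0.22×4.5) = 0.3716
⟨phi⟩ = 0.5 × (0.6440 − 0.3716) / (0.22 × 2.5) = 0.5 × 0.4954 = 0.2477

24.8%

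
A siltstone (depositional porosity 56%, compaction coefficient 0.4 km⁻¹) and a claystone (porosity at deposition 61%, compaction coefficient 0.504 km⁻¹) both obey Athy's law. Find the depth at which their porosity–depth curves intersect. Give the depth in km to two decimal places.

0.82 km

Set n₀ₐ e^(−βₐz) = n₀ᵦ e^(−βᵦz) ⇒ ln(n₀ₐ/n₀ᵦ) = (βₐ − βᵦ)·z
z = ln(0.56/0.61) / (0.4 − 0.504) = -0.0855 / -0.104 = 0.822 km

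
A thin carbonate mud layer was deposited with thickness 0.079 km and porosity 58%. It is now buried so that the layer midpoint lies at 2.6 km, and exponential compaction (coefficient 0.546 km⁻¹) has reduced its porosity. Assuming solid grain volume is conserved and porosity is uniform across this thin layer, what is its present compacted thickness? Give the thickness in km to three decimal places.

Porosity at 2.6 km: phi = 0.58·exp(−0.546×2.6) = 0.1403
Solid-volume conservation: h(1−phi) = h₀(1−phi₀) ⇒ h = h₀·(1−phi₀)/(1−phi)
h = 0.079 × (1 − 0.58)/(1 − 0.1403) = 0.079 × 0.4885 = 0.0386 km

0.039 km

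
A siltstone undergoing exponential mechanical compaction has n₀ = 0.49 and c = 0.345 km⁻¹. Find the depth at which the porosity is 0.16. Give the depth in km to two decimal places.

3.24 km

Invert Athy's law: z = ln(n₀/n) / c
z = ln(0.49/0.16) / 0.345 = ln(3.062) / 0.345 = 1.1192 / 0.345 = 3.244 km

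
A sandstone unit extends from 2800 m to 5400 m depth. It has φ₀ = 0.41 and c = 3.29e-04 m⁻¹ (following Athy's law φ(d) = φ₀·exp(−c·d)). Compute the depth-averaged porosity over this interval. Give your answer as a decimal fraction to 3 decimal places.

0.110

Working in km (1 km = 1000 m; c in km⁻¹ = c in m⁻¹ × 1000):
⟨φ⟩ = (1/(d₂−d₁)) ∫ φ₀ e^(−cd) dd = φ₀·(e^(−c·d₁) − e^(−c·d₂)) / (c·(d₂−d₁))
e^(−0.329×2.8) = 0.3980; e^(−0.329×5.4) = 0.1692
⟨φ⟩ = 0.41 × (0.3980 − 0.1692) / (0.329 × 2.6) = 0.41 × 0.2675 = 0.1097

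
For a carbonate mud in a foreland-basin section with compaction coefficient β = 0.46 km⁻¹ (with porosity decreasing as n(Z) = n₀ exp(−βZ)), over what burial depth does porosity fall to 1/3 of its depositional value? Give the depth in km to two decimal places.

n/n₀ = 1/3 ⇒ exp(−β·Z) = 1/3 ⇒ Z = ln(3) / β
Z = 1.0986 / 0.46 = 2.388 km

2.39 km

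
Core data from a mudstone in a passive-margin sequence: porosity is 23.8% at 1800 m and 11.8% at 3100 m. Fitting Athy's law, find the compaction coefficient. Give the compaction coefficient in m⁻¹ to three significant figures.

Working in km (1 km = 1000 m; k in km⁻¹ = k in m⁻¹ × 1000):
Athy: n(z) = n₀ e^(−kz) ⇒ n₁/n₂ = e^{k(z₂−z₁)} ⇒ k = ln(n₁/n₂)/(z₂−z₁)
k = ln(0.238/0.118) / (3.1 − 1.8) = ln(2.017) / 1.3 = 0.7016 / 1.3 = 0.5397 km⁻¹

0.000540 m⁻¹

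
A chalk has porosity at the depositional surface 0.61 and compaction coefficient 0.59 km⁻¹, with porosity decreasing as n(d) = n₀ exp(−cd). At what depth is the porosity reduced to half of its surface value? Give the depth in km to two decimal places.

1.17 km

n/n₀ = 1/2 ⇒ exp(−c·d) = 1/2 ⇒ d = ln(2) / c
d = 0.6931 / 0.59 = 1.175 km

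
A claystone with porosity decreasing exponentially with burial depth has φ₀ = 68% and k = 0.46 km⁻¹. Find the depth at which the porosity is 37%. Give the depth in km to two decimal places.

1.32 km

Invert Athy's law: d = ln(φ₀/φ) / k
d = ln(0.68/0.37) / 0.46 = ln(1.838) / 0.46 = 0.6086 / 0.46 = 1.323 km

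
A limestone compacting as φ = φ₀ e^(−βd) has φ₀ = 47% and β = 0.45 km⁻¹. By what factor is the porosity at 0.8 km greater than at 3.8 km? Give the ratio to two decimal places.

3.86

φ(d₁)/φ(d₂) = e^(−β·d₁)/e^(−β·d₂) = e^{β(d₂−d₁)}
= exp(0.45 × 3) = exp(1.35) = 3.8574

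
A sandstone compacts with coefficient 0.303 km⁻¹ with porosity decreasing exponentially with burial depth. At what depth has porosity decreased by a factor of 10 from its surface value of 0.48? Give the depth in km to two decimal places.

7.60 km

n/n₀ = 1/10 ⇒ exp(−β·Z) = 1/10 ⇒ Z = ln(10) / β
Z = 2.3026 / 0.303 = 7.599 km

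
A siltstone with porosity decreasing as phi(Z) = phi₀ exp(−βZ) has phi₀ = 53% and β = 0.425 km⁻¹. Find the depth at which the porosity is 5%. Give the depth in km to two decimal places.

5.55 km

Invert Athy's law: Z = ln(phi₀/phi) / β
Z = ln(0.53/0.05) / 0.425 = ln(10.6) / 0.425 = 2.3609 / 0.425 = 5.555 km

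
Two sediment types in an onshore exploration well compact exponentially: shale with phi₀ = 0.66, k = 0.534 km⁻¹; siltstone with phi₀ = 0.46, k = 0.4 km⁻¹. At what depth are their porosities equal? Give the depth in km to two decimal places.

2.69 km

Set phi₀ₐ e^(−kₐZ) = phi₀ᵦ e^(−kᵦZ) ⇒ ln(phi₀ₐ/phi₀ᵦ) = (kₐ − kᵦ)·Z
Z = ln(0.66/0.46) / (0.534 − 0.4) = 0.3610 / 0.134 = 2.694 km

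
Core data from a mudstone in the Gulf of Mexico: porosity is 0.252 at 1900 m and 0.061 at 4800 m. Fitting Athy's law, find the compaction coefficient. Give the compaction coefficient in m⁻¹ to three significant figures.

Working in km (1 km = 1000 m; k in km⁻¹ = k in m⁻¹ × 1000):
Athy: phi(d) = phi₀ e^(−kd) ⇒ phi₁/phi₂ = e^{k(d₂−d₁)} ⇒ k = ln(phi₁/phi₂)/(d₂−d₁)
k = ln(0.252/0.061) / (4.8 − 1.9) = ln(4.131) / 2.9 = 1.4186 / 2.9 = 0.4892 km⁻¹

0.000489 m⁻¹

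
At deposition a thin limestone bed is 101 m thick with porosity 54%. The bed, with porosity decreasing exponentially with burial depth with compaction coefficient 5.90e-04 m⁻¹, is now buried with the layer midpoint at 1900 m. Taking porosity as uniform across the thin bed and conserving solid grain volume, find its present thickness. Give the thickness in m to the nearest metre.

56 m

Working in km (1 km = 1000 m; c in km⁻¹ = c in m⁻¹ × 1000):
Porosity at 1.9 km: phi = 0.54·exp(−0.59×1.9) = 0.1760
Solid-volume conservation: h(1−phi) = h₀(1−phi₀) ⇒ h = h₀·(1−phi₀)/(1−phi)
h = 0.101 × (1 − 0.54)/(1 − 0.1760) = 0.101 × 0.5583 = 0.0564 km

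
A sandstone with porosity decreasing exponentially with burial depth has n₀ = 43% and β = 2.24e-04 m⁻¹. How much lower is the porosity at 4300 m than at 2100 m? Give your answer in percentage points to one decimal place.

Working in km (1 km = 1000 m; β in km⁻¹ = β in m⁻¹ × 1000):
n(2.1) = 0.43·e^(−0.224×2.1) = 0.2686
n(4.3) = 0.43·e^(−0.224×4.3) = 0.1641
Δn = 0.2686 − 0.1641 = 0.1045

10.5 percentage points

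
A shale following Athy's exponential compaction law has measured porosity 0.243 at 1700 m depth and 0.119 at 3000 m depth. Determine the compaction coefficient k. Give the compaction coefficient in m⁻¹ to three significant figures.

0.000549 m⁻¹

Working in km (1 km = 1000 m; k in km⁻¹ = k in m⁻¹ × 1000):
Athy: phi(Z) = phi₀ e^(−kZ) ⇒ phi₁/phi₂ = e^{k(Z₂−Z₁)} ⇒ k = ln(phi₁/phi₂)/(Z₂−Z₁)
k = ln(0.243/0.119) / (3 − 1.7) = ln(2.042) / 1.3 = 0.7139 / 1.3 = 0.5492 km⁻¹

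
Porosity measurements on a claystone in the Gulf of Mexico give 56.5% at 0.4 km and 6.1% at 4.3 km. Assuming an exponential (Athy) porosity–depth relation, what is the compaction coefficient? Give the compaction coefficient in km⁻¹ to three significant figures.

0.571 km⁻¹

Athy: n(Z) = n₀ e^(−kZ) ⇒ n₁/n₂ = e^{k(Z₂−Z₁)} ⇒ k = ln(n₁/n₂)/(Z₂−Z₁)
k = ln(0.565/0.061) / (4.3 − 0.4) = ln(9.262) / 3.9 = 2.2260 / 3.9 = 0.5708 km⁻¹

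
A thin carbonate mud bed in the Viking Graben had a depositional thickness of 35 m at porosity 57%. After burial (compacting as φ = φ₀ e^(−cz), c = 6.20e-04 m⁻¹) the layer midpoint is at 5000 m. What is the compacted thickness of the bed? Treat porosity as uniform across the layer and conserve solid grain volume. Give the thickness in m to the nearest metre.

15 m

Working in km (1 km = 1000 m; c in km⁻¹ = c in m⁻¹ × 1000):
Porosity at 5 km: φ = 0.57·exp(−0.62×5) = 0.0257
Solid-volume conservation: h(1−φ) = h₀(1−φ₀) ⇒ h = h₀·(1−φ₀)/(1−φ)
h = 0.035 × (1 − 0.57)/(1 − 0.0257) = 0.035 × 0.4413 = 0.0154 km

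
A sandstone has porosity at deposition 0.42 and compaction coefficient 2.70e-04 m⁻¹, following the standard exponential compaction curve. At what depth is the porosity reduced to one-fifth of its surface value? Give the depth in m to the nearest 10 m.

5960 m

Working in km (1 km = 1000 m; k in km⁻¹ = k in m⁻¹ × 1000):
n/n₀ = 1/5 ⇒ exp(−k·Z) = 1/5 ⇒ Z = ln(5) / k
Z = 1.6094 / 0.27 = 5.961 km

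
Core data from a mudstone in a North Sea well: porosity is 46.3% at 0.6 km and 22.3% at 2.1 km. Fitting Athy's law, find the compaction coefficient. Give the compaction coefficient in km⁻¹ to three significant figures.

0.487 km⁻¹

Athy: φ(Z) = φ₀ e^(−βZ) ⇒ φ₁/φ₂ = e^{β(Z₂−Z₁)} ⇒ β = ln(φ₁/φ₂)/(Z₂−Z₁)
β = ln(0.463/0.223) / (2.1 − 0.6) = ln(2.076) / 1.5 = 0.7306 / 1.5 = 0.487 km⁻¹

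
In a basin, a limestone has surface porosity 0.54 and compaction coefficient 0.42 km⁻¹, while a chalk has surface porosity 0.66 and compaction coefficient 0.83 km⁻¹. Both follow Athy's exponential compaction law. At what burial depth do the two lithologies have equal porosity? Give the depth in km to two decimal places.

0.49 km

Set phi₀ₐ e^(−βₐZ) = phi₀ᵦ e^(−βᵦZ) ⇒ ln(phi₀ₐ/phi₀ᵦ) = (βₐ − βᵦ)·Z
Z = ln(0.54/0.66) / (0.42 − 0.83) = -0.2007 / -0.41 = 0.489 km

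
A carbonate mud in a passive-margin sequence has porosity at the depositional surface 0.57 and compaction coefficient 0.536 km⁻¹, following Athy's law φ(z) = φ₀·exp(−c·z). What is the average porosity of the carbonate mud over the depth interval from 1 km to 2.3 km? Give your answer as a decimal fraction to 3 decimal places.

0.240

⟨φ⟩ = (1/(z₂−z₁)) ∫ φ₀ e^(−cz) dz = φ₀·(e^(−c·z₁) − e^(−c·z₂)) / (c·(z₂−z₁))
e^(−0.536×1) = 0.5851; e^(−0.536×2.3) = 0.2915
⟨φ⟩ = 0.57 × (0.5851 − 0.2915) / (0.536 × 1.3) = 0.57 × 0.4214 = 0.2402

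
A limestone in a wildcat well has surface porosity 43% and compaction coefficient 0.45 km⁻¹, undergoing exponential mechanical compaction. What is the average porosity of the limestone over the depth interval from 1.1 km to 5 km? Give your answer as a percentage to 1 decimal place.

⟨n⟩ = (1/(d₂−d₁)) ∫ n₀ e^(−cd) dd = n₀·(e^(−c·d₁) − e^(−c·d₂)) / (c·(d₂−d₁))
e^(−0.45×1.1) = 0.6096; e^(−0.45×5) = 0.1054
⟨n⟩ = 0.43 × (0.6096 − 0.1054) / (0.45 × 3.9) = 0.43 × 0.2873 = 0.1235

12.4%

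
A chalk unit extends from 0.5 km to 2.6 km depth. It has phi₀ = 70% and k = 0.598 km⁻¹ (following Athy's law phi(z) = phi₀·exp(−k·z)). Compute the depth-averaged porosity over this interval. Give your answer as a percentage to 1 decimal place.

⟨phi⟩ = (1/(z₂−z₁)) ∫ phi₀ e^(−kz) dz = phi₀·(e^(−k·z₁) − e^(−k·z₂)) / (k·(z₂−z₁))
e^(−0.598×0.5) = 0.7416; e^(−0.598×2.6) = 0.2112
⟨phi⟩ = 0.7 × (0.7416 − 0.2112) / (0.598 × 2.1) = 0.7 × 0.4223 = 0.2956

29.6%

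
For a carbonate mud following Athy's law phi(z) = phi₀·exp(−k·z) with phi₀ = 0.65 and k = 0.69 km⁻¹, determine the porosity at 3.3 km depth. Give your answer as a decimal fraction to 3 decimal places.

phi = phi₀·exp(−k·z) = 0.65 × exp(−0.69 × 3.3) = 0.65 × exp(−2.277)
  = 0.65 × 0.1026 = 0.0667

0.067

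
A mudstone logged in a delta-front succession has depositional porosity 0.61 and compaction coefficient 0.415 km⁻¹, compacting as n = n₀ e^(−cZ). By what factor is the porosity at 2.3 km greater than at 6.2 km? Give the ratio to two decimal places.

5.05

n(Z₁)/n(Z₂) = e^(−c·Z₁)/e^(−c·Z₂) = e^{c(Z₂−Z₁)}
= exp(0.415 × 3.9) = exp(1.619) = 5.0455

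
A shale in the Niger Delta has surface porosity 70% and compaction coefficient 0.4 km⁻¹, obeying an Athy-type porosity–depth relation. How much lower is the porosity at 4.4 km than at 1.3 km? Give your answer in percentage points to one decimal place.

φ(1.3) = 0.7·e^(−0.4×1.3) = 0.4162
φ(4.4) = 0.7·e^(−0.4×4.4) = 0.1204
Δφ = 0.4162 − 0.1204 = 0.2957

29.6 percentage points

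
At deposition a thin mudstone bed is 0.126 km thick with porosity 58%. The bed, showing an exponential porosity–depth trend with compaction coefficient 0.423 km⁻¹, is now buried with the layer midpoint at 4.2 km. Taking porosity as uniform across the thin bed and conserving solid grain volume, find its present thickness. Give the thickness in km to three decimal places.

Porosity at 4.2 km: φ = 0.58·exp(−0.423×4.2) = 0.0981
Solid-volume conservation: h(1−φ) = h₀(1−φ₀) ⇒ h = h₀·(1−φ₀)/(1−φ)
h = 0.126 × (1 − 0.58)/(1 − 0.0981) = 0.126 × 0.4657 = 0.0587 km

0.059 km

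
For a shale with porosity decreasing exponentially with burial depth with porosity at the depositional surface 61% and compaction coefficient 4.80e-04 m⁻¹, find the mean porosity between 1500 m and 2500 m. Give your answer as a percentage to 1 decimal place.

23.6%

Working in km (1 km = 1000 m; c in km⁻¹ = c in m⁻¹ × 1000):
⟨phi⟩ = (1/(z₂−z₁)) ∫ phi₀ e^(−cz) dz = phi₀·(e^(−c·z₁) − e^(−c·z₂)) / (c·(z₂−z₁))
e^(−0.48×1.5) = 0.4868; e^(−0.48×2.5) = 0.3012
⟨phi⟩ = 0.61 × (0.4868 − 0.3012) / (0.48 × 1) = 0.61 × 0.3866 = 0.2358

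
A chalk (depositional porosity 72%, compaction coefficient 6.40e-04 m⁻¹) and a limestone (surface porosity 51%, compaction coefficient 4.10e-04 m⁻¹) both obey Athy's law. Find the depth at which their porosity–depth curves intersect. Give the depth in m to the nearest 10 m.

Working in km (1 km = 1000 m; c in km⁻¹ = c in m⁻¹ × 1000):
Set φ₀ₐ e^(−cₐz) = φ₀ᵦ e^(−cᵦz) ⇒ ln(φ₀ₐ/φ₀ᵦ) = (cₐ − cᵦ)·z
z = ln(0.72/0.51) / (0.64 − 0.41) = 0.3448 / 0.23 = 1.499 km

1500 m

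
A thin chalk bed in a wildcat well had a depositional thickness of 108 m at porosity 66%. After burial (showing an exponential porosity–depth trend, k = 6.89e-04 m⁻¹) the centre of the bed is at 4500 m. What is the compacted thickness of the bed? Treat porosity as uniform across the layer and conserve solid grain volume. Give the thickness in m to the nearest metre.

Working in km (1 km = 1000 m; k in km⁻¹ = k in m⁻¹ × 1000):
Porosity at 4.5 km: φ = 0.66·exp(−0.689×4.5) = 0.0297
Solid-volume conservation: h(1−φ) = h₀(1−φ₀) ⇒ h = h₀·(1−φ₀)/(1−φ)
h = 0.108 × (1 − 0.66)/(1 − 0.0297) = 0.108 × 0.3504 = 0.0378 km

38 m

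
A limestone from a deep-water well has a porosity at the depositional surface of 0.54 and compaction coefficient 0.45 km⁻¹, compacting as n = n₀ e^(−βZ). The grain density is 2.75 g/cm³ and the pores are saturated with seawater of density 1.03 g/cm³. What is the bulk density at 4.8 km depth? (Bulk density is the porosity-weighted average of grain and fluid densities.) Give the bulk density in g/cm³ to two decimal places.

Porosity at depth: n = 0.54·exp(−0.45×4.8) = 0.54×0.1153 = 0.0623
Bulk density: ρ_b = (1−n)ρ_g + n·ρ_f = 0.9377×2.75 + 0.0623×1.03
       = 2.579 + 0.064 = 2.643 g/cm³

2.64 g/cm³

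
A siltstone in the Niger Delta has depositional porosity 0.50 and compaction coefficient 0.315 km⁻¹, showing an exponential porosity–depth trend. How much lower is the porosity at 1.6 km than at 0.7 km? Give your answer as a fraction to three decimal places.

0.099

n(0.7) = 0.5·e^(−0.315×0.7) = 0.4011
n(1.6) = 0.5·e^(−0.315×1.6) = 0.3021
Δn = 0.4011 − 0.3021 = 0.0990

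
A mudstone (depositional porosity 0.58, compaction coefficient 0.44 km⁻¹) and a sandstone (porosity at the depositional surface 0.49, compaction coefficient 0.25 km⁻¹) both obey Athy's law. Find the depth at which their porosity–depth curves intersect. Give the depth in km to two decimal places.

0.89 km

Set phi₀ₐ e^(−kₐz) = phi₀ᵦ e^(−kᵦz) ⇒ ln(phi₀ₐ/phi₀ᵦ) = (kₐ − kᵦ)·z
z = ln(0.58/0.49) / (0.44 − 0.25) = 0.1686 / 0.19 = 0.887 km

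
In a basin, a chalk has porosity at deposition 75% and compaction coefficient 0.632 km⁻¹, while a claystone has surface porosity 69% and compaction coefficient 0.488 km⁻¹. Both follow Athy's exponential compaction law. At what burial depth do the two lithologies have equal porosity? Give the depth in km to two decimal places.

Set φ₀ₐ e^(−kₐz) = φ₀ᵦ e^(−kᵦz) ⇒ ln(φ₀ₐ/φ₀ᵦ) = (kₐ − kᵦ)·z
z = ln(0.75/0.69) / (0.632 − 0.488) = 0.0834 / 0.144 = 0.579 km

0.58 km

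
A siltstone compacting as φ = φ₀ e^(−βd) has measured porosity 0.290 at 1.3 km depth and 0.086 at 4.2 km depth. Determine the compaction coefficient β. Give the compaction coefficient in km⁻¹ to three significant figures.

0.419 km⁻¹

Athy: φ(d) = φ₀ e^(−βd) ⇒ φ₁/φ₂ = e^{β(d₂−d₁)} ⇒ β = ln(φ₁/φ₂)/(d₂−d₁)
β = ln(0.29/0.086) / (4.2 − 1.3) = ln(3.372) / 2.9 = 1.2155 / 2.9 = 0.4191 km⁻¹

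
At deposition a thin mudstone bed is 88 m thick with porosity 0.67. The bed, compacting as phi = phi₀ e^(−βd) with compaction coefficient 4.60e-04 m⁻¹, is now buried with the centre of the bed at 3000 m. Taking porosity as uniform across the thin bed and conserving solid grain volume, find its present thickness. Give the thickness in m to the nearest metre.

Working in km (1 km = 1000 m; β in km⁻¹ = β in m⁻¹ × 1000):
Porosity at 3 km: phi = 0.67·exp(−0.46×3) = 0.1686
Solid-volume conservation: h(1−phi) = h₀(1−phi₀) ⇒ h = h₀·(1−phi₀)/(1−phi)
h = 0.088 × (1 − 0.67)/(1 − 0.1686) = 0.088 × 0.3969 = 0.0349 km

35 m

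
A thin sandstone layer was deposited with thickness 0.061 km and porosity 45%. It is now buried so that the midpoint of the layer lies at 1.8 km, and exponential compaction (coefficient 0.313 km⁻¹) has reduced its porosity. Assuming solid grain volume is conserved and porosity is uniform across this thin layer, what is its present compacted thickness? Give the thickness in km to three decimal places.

Porosity at 1.8 km: φ = 0.45·exp(−0.313×1.8) = 0.2562
Solid-volume conservation: h(1−φ) = h₀(1−φ₀) ⇒ h = h₀·(1−φ₀)/(1−φ)
h = 0.061 × (1 − 0.45)/(1 − 0.2562) = 0.061 × 0.7394 = 0.0451 km

0.045 km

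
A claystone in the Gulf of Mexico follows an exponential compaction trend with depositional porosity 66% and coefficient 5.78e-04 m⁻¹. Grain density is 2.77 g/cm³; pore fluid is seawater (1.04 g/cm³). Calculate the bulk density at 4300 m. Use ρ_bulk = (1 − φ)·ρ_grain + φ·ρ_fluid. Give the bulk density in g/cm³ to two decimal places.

Working in km (1 km = 1000 m; c in km⁻¹ = c in m⁻¹ × 1000):
Porosity at depth: n = 0.66·exp(−0.578×4.3) = 0.66×0.0833 = 0.0550
Bulk density: ρ_b = (1−n)ρ_g + n·ρ_f = 0.9450×2.77 + 0.0550×1.04
       = 2.618 + 0.057 = 2.675 g/cm³

2.67 g/cm³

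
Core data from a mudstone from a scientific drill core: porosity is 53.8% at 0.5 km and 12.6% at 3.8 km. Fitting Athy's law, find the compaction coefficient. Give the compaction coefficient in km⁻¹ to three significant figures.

0.440 km⁻¹

Athy: phi(z) = phi₀ e^(−βz) ⇒ phi₁/phi₂ = e^{β(z₂−z₁)} ⇒ β = ln(phi₁/phi₂)/(z₂−z₁)
β = ln(0.538/0.126) / (3.8 − 0.5) = ln(4.27) / 3.3 = 1.4516 / 3.3 = 0.4399 km⁻¹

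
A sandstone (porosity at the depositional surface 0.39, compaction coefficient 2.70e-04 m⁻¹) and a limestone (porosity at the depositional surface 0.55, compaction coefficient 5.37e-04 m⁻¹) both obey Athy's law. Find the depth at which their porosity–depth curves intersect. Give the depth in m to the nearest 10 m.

1290 m

Working in km (1 km = 1000 m; β in km⁻¹ = β in m⁻¹ × 1000):
Set φ₀ₐ e^(−βₐZ) = φ₀ᵦ e^(−βᵦZ) ⇒ ln(φ₀ₐ/φ₀ᵦ) = (βₐ − βᵦ)·Z
Z = ln(0.39/0.55) / (0.27 − 0.537) = -0.3438 / -0.267 = 1.288 km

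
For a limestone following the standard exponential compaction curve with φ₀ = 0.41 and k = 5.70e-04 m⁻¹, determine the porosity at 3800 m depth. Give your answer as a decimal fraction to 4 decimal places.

0.0470

Working in km (1 km = 1000 m; k in km⁻¹ = k in m⁻¹ × 1000):
φ = φ₀·exp(−k·z) = 0.41 × exp(−0.57 × 3.8) = 0.41 × exp(−2.166)
  = 0.41 × 0.1146 = 0.0470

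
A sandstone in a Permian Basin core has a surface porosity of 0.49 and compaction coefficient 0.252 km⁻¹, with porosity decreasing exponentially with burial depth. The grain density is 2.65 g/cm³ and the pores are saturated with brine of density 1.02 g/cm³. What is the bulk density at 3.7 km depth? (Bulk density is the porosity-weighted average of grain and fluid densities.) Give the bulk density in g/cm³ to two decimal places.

Porosity at depth: n = 0.49·exp(−0.252×3.7) = 0.49×0.3936 = 0.1929
Bulk density: ρ_b = (1−n)ρ_g + n·ρ_f = 0.8071×2.65 + 0.1929×1.02
       = 2.139 + 0.197 = 2.336 g/cm³

2.34 g/cm³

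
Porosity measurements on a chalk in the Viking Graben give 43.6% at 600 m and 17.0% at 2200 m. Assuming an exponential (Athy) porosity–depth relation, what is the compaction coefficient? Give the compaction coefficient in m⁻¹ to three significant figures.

0.000589 m⁻¹

Working in km (1 km = 1000 m; β in km⁻¹ = β in m⁻¹ × 1000):
Athy: φ(Z) = φ₀ e^(−βZ) ⇒ φ₁/φ₂ = e^{β(Z₂−Z₁)} ⇒ β = ln(φ₁/φ₂)/(Z₂−Z₁)
β = ln(0.436/0.17) / (2.2 − 0.6) = ln(2.565) / 1.6 = 0.9418 / 1.6 = 0.5887 km⁻¹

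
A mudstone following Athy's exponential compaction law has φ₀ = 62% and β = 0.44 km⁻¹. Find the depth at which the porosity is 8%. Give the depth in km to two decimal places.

Invert Athy's law: d = ln(φ₀/φ) / β
d = ln(0.62/0.08) / 0.44 = ln(7.75) / 0.44 = 2.0477 / 0.44 = 4.654 km

4.65 km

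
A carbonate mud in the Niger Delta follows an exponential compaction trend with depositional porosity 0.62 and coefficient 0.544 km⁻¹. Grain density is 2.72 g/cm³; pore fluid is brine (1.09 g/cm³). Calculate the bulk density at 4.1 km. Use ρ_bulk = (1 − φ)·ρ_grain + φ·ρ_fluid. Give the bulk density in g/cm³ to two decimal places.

Porosity at depth: phi = 0.62·exp(−0.544×4.1) = 0.62×0.1075 = 0.0666
Bulk density: ρ_b = (1−phi)ρ_g + phi·ρ_f = 0.9334×2.72 + 0.0666×1.09
       = 2.539 + 0.073 = 2.611 g/cm³

2.61 g/cm³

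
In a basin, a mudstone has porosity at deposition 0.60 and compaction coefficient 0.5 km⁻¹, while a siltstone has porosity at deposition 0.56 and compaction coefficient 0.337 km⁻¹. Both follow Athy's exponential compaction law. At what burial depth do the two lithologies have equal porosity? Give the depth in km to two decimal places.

0.42 km

Set n₀ₐ e^(−kₐd) = n₀ᵦ e^(−kᵦd) ⇒ ln(n₀ₐ/n₀ᵦ) = (kₐ − kᵦ)·d
d = ln(0.6/0.56) / (0.5 − 0.337) = 0.0690 / 0.163 = 0.423 km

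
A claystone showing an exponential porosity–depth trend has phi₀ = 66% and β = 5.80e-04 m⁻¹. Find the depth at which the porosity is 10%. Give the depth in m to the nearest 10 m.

3250 m

Working in km (1 km = 1000 m; β in km⁻¹ = β in m⁻¹ × 1000):
Invert Athy's law: z = ln(phi₀/phi) / β
z = ln(0.66/0.1) / 0.58 = ln(6.6) / 0.58 = 1.8871 / 0.58 = 3.254 km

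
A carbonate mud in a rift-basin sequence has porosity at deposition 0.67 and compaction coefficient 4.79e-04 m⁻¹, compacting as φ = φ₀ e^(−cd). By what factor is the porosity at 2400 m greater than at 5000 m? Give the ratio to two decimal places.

3.47

Working in km (1 km = 1000 m; c in km⁻¹ = c in m⁻¹ × 1000):
φ(d₁)/φ(d₂) = e^(−c·d₁)/e^(−c·d₂) = e^{c(d₂−d₁)}
= exp(0.479 × 2.6) = exp(1.245) = 3.4743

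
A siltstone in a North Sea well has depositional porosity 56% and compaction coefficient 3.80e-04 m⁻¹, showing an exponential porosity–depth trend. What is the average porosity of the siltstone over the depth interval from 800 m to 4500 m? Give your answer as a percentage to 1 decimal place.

22.2%

Working in km (1 km = 1000 m; k in km⁻¹ = k in m⁻¹ × 1000):
⟨n⟩ = (1/(z₂−z₁)) ∫ n₀ e^(−kz) dz = n₀·(e^(−k·z₁) − e^(−k·z₂)) / (k·(z₂−z₁))
e^(−0.38×0.8) = 0.7379; e^(−0.38×4.5) = 0.1809
⟨n⟩ = 0.56 × (0.7379 − 0.1809) / (0.38 × 3.7) = 0.56 × 0.3962 = 0.2218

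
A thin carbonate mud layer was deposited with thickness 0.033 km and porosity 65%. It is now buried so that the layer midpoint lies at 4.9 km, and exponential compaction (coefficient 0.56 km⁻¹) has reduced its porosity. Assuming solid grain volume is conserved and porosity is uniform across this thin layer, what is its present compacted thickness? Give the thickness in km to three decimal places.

0.012 km

Porosity at 4.9 km: n = 0.65·exp(−0.56×4.9) = 0.0418
Solid-volume conservation: h(1−n) = h₀(1−n₀) ⇒ h = h₀·(1−n₀)/(1−n)
h = 0.033 × (1 − 0.65)/(1 − 0.0418) = 0.033 × 0.3653 = 0.0121 km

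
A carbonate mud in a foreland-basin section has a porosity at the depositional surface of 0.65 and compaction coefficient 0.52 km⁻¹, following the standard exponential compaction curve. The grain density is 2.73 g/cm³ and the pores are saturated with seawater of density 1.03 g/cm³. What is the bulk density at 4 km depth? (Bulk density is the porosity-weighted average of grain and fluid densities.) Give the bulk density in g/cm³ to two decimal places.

2.59 g/cm³

Porosity at depth: n = 0.65·exp(−0.52×4) = 0.65×0.1249 = 0.0812
Bulk density: ρ_b = (1−n)ρ_g + n·ρ_f = 0.9188×2.73 + 0.0812×1.03
       = 2.508 + 0.084 = 2.592 g/cm³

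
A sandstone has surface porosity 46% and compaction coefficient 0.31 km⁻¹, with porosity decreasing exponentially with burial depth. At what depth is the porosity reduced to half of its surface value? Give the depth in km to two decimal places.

2.24 km

phi/phi₀ = 1/2 ⇒ exp(−k·Z) = 1/2 ⇒ Z = ln(2) / k
Z = 0.6931 / 0.31 = 2.236 km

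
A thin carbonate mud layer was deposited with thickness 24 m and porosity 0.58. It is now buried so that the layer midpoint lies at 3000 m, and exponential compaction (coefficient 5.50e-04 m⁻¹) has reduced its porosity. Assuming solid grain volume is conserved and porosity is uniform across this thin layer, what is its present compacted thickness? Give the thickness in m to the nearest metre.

11 m

Working in km (1 km = 1000 m; k in km⁻¹ = k in m⁻¹ × 1000):
Porosity at 3 km: phi = 0.58·exp(−0.55×3) = 0.1114
Solid-volume conservation: h(1−phi) = h₀(1−phi₀) ⇒ h = h₀·(1−phi₀)/(1−phi)
h = 0.024 × (1 − 0.58)/(1 − 0.1114) = 0.024 × 0.4726 = 0.0113 km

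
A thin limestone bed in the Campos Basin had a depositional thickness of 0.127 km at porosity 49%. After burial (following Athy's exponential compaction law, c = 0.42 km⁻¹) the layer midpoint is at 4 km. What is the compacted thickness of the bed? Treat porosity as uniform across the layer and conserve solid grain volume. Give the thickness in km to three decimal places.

Porosity at 4 km: phi = 0.49·exp(−0.42×4) = 0.0913
Solid-volume conservation: h(1−phi) = h₀(1−phi₀) ⇒ h = h₀·(1−phi₀)/(1−phi)
h = 0.127 × (1 − 0.49)/(1 − 0.0913) = 0.127 × 0.5613 = 0.0713 km

0.071 km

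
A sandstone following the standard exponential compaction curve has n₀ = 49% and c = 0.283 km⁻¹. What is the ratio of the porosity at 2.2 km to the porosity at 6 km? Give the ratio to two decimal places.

n(Z₁)/n(Z₂) = e^(−c·Z₁)/e^(−c·Z₂) = e^{c(Z₂−Z₁)}
= exp(0.283 × 3.8) = exp(1.075) = 2.9312

2.93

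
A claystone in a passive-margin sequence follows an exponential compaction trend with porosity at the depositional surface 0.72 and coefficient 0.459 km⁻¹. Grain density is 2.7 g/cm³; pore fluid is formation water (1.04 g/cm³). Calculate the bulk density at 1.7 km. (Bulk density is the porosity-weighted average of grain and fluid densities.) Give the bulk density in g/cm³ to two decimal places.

2.15 g/cm³

Porosity at depth: phi = 0.72·exp(−0.459×1.7) = 0.72×0.4583 = 0.3300
Bulk density: ρ_b = (1−phi)ρ_g + phi·ρ_f = 0.6700×2.7 + 0.3300×1.04
       = 1.809 + 0.343 = 2.152 g/cm³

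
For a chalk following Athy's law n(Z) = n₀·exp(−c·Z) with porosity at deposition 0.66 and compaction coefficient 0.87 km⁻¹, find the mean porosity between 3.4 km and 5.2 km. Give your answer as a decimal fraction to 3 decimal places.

⟨n⟩ = (1/(Z₂−Z₁)) ∫ n₀ e^(−cZ) dZ = n₀·(e^(−c·Z₁) − e^(−c·Z₂)) / (c·(Z₂−Z₁))
e^(−0.87×3.4) = 0.0519; e^(−0.87×5.2) = 0.0108
⟨n⟩ = 0.66 × (0.0519 − 0.0108) / (0.87 × 1.8) = 0.66 × 0.0262 = 0.0173

0.017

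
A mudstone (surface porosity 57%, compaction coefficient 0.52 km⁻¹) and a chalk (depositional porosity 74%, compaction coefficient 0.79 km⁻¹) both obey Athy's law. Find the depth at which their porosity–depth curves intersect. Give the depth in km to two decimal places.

Set phi₀ₐ e^(−cₐZ) = phi₀ᵦ e^(−cᵦZ) ⇒ ln(phi₀ₐ/phi₀ᵦ) = (cₐ − cᵦ)·Z
Z = ln(0.57/0.74) / (0.52 − 0.79) = -0.2610 / -0.27 = 0.967 km

0.97 km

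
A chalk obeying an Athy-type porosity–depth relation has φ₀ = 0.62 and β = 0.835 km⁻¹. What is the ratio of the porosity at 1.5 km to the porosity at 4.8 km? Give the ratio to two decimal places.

φ(d₁)/φ(d₂) = e^(−β·d₁)/e^(−β·d₂) = e^{β(d₂−d₁)}
= exp(0.835 × 3.3) = exp(2.755) = 15.7289

15.73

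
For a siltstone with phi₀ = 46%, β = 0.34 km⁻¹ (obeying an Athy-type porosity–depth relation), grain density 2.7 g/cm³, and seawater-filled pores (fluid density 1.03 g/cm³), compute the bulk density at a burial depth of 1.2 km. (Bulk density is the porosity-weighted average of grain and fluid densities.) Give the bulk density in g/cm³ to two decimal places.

2.19 g/cm³

Porosity at depth: phi = 0.46·exp(−0.34×1.2) = 0.46×0.6650 = 0.3059
Bulk density: ρ_b = (1−phi)ρ_g + phi·ρ_f = 0.6941×2.7 + 0.3059×1.03
       = 1.874 + 0.315 = 2.189 g/cm³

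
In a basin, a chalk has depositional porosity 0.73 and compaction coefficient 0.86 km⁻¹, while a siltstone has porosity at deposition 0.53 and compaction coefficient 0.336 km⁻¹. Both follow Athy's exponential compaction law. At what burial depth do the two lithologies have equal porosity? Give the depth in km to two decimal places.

0.61 km

Set phi₀ₐ e^(−kₐz) = phi₀ᵦ e^(−kᵦz) ⇒ ln(phi₀ₐ/phi₀ᵦ) = (kₐ − kᵦ)·z
z = ln(0.73/0.53) / (0.86 − 0.336) = 0.3202 / 0.524 = 0.611 km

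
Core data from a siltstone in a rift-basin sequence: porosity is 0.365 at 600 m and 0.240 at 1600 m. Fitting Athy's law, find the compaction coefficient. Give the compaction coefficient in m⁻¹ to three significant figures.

0.000419 m⁻¹

Working in km (1 km = 1000 m; β in km⁻¹ = β in m⁻¹ × 1000):
Athy: n(d) = n₀ e^(−βd) ⇒ n₁/n₂ = e^{β(d₂−d₁)} ⇒ β = ln(n₁/n₂)/(d₂−d₁)
β = ln(0.365/0.24) / (1.6 − 0.6) = ln(1.521) / 1 = 0.4193 / 1 = 0.4193 km⁻¹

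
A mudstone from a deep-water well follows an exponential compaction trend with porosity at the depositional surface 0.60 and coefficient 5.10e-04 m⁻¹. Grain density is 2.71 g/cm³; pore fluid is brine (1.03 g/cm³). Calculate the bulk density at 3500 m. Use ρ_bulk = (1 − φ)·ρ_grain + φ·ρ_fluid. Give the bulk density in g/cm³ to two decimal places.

2.54 g/cm³

Working in km (1 km = 1000 m; k in km⁻¹ = k in m⁻¹ × 1000):
Porosity at depth: n = 0.6·exp(−0.51×3.5) = 0.6×0.1678 = 0.1007
Bulk density: ρ_b = (1−n)ρ_g + n·ρ_f = 0.8993×2.71 + 0.1007×1.03
       = 2.437 + 0.104 = 2.541 g/cm³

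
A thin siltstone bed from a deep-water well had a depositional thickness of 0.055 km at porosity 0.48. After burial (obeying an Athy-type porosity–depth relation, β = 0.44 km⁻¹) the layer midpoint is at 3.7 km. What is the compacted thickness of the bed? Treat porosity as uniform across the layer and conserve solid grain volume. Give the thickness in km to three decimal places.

Porosity at 3.7 km: n = 0.48·exp(−0.44×3.7) = 0.0942
Solid-volume conservation: h(1−n) = h₀(1−n₀) ⇒ h = h₀·(1−n₀)/(1−n)
h = 0.055 × (1 − 0.48)/(1 − 0.0942) = 0.055 × 0.5741 = 0.0316 km

0.032 km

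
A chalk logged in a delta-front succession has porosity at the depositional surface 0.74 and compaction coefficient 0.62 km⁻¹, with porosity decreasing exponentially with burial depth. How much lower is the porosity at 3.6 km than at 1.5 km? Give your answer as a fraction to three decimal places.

0.213

n(1.5) = 0.74·e^(−0.62×1.5) = 0.2920
n(3.6) = 0.74·e^(−0.62×3.6) = 0.0794
Δn = 0.2920 − 0.0794 = 0.2126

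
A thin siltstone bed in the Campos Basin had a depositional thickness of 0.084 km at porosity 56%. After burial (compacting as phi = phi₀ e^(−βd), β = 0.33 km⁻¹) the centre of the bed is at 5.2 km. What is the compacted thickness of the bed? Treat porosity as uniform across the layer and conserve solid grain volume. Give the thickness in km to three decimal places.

Porosity at 5.2 km: phi = 0.56·exp(−0.33×5.2) = 0.1007
Solid-volume conservation: h(1−phi) = h₀(1−phi₀) ⇒ h = h₀·(1−phi₀)/(1−phi)
h = 0.084 × (1 − 0.56)/(1 − 0.1007) = 0.084 × 0.4893 = 0.0411 km

0.041 km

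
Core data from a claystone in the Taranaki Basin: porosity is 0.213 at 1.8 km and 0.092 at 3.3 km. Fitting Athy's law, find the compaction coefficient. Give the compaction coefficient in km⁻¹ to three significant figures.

0.560 km⁻¹

Athy: φ(z) = φ₀ e^(−kz) ⇒ φ₁/φ₂ = e^{k(z₂−z₁)} ⇒ k = ln(φ₁/φ₂)/(z₂−z₁)
k = ln(0.213/0.092) / (3.3 − 1.8) = ln(2.315) / 1.5 = 0.8395 / 1.5 = 0.5597 km⁻¹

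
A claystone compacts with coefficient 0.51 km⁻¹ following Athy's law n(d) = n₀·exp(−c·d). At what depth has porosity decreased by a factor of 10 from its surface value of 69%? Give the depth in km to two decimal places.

n/n₀ = 1/10 ⇒ exp(−c·d) = 1/10 ⇒ d = ln(10) / c
d = 2.3026 / 0.51 = 4.515 km

4.51 km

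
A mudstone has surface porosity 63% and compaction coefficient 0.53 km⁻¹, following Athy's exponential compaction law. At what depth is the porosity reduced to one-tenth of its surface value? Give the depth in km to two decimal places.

4.34 km

phi/phi₀ = 1/10 ⇒ exp(−c·z) = 1/10 ⇒ z = ln(10) / c
z = 2.3026 / 0.53 = 4.345 km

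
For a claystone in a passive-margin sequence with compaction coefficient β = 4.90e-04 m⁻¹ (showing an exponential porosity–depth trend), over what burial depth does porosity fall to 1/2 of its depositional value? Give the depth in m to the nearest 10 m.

1410 m

Working in km (1 km = 1000 m; β in km⁻¹ = β in m⁻¹ × 1000):
phi/phi₀ = 1/2 ⇒ exp(−β·Z) = 1/2 ⇒ Z = ln(2) / β
Z = 0.6931 / 0.49 = 1.415 km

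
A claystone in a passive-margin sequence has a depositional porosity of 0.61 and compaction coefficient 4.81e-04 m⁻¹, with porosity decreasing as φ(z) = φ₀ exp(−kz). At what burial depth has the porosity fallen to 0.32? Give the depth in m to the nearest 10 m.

Working in km (1 km = 1000 m; k in km⁻¹ = k in m⁻¹ × 1000):
Invert Athy's law: z = ln(φ₀/φ) / k
z = ln(0.61/0.32) / 0.481 = ln(1.906) / 0.481 = 0.6451 / 0.481 = 1.341 km

1340 m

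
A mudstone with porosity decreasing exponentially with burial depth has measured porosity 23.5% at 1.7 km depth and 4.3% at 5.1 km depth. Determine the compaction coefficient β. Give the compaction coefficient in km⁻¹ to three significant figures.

0.500 km⁻¹

Athy: phi(Z) = phi₀ e^(−βZ) ⇒ phi₁/phi₂ = e^{β(Z₂−Z₁)} ⇒ β = ln(phi₁/phi₂)/(Z₂−Z₁)
β = ln(0.235/0.043) / (5.1 − 1.7) = ln(5.465) / 3.4 = 1.6984 / 3.4 = 0.4995 km⁻¹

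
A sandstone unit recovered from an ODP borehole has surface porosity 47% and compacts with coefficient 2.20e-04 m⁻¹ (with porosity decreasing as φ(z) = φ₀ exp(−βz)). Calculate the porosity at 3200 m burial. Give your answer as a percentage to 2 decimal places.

Working in km (1 km = 1000 m; β in km⁻¹ = β in m⁻¹ × 1000):
φ = φ₀·exp(−β·z) = 0.47 × exp(−0.22 × 3.2) = 0.47 × exp(−0.704)
  = 0.47 × 0.4946 = 0.2325

23.25%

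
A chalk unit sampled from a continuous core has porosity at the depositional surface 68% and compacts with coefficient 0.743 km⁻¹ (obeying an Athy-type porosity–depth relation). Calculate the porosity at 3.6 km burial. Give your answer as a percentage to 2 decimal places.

φ = φ₀·exp(−k·d) = 0.68 × exp(−0.743 × 3.6) = 0.68 × exp(−2.675)
  = 0.68 × 0.0689 = 0.0469

4.69%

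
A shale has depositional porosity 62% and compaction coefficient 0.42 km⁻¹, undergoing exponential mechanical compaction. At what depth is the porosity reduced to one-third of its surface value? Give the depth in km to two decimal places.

2.62 km

n/n₀ = 1/3 ⇒ exp(−β·z) = 1/3 ⇒ z = ln(3) / β
z = 1.0986 / 0.42 = 2.616 km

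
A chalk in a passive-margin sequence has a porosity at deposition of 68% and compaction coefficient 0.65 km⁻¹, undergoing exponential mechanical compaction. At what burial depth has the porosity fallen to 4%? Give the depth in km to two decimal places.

4.36 km

Invert Athy's law: d = ln(phi₀/phi) / k
d = ln(0.68/0.04) / 0.65 = ln(17) / 0.65 = 2.8332 / 0.65 = 4.359 km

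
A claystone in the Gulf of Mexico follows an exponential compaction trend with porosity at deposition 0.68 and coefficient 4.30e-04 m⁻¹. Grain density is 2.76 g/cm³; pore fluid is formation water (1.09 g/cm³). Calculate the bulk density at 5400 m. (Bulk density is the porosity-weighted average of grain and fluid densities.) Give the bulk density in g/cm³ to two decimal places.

2.65 g/cm³

Working in km (1 km = 1000 m; k in km⁻¹ = k in m⁻¹ × 1000):
Porosity at depth: φ = 0.68·exp(−0.43×5.4) = 0.68×0.0981 = 0.0667
Bulk density: ρ_b = (1−φ)ρ_g + φ·ρ_f = 0.9333×2.76 + 0.0667×1.09
       = 2.576 + 0.073 = 2.649 g/cm³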